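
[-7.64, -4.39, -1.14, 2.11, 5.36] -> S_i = -7.64 + 3.25*i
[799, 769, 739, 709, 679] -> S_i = 799 + -30*i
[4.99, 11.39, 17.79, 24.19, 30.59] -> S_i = 4.99 + 6.40*i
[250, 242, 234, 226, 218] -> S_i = 250 + -8*i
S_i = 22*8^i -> [22, 176, 1408, 11264, 90112]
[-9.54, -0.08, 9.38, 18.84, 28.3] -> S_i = -9.54 + 9.46*i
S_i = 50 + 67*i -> [50, 117, 184, 251, 318]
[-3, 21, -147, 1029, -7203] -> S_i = -3*-7^i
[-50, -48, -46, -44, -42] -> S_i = -50 + 2*i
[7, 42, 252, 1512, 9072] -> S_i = 7*6^i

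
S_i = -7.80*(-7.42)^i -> [-7.8, 57.88, -429.44, 3186.44, -23643.42]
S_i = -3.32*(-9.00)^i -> [-3.32, 29.88, -268.92, 2420.28, -21782.52]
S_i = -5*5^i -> [-5, -25, -125, -625, -3125]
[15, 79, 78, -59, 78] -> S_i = Random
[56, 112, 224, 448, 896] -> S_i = 56*2^i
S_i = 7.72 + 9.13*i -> [7.72, 16.85, 25.98, 35.11, 44.24]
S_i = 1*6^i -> [1, 6, 36, 216, 1296]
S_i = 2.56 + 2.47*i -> [2.56, 5.03, 7.5, 9.97, 12.44]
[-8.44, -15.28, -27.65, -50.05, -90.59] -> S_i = -8.44*1.81^i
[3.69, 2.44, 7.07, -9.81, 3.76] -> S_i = Random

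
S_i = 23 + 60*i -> [23, 83, 143, 203, 263]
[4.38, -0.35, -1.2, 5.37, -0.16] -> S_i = Random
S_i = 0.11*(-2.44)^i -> [0.11, -0.27, 0.65, -1.6, 3.9]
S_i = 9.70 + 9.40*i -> [9.7, 19.1, 28.5, 37.9, 47.3]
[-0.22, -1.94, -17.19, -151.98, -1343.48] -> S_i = -0.22*8.84^i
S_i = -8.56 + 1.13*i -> [-8.56, -7.43, -6.3, -5.17, -4.04]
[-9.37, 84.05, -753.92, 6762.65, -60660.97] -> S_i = -9.37*(-8.97)^i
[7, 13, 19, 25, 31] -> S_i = 7 + 6*i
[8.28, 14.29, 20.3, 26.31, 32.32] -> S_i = 8.28 + 6.01*i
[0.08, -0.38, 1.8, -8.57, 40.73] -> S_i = 0.08*(-4.75)^i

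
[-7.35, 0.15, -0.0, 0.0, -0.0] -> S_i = -7.35*(-0.02)^i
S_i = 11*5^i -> [11, 55, 275, 1375, 6875]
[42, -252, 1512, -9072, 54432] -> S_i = 42*-6^i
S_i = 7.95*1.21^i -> [7.95, 9.62, 11.64, 14.08, 17.04]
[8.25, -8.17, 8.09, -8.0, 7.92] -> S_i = 8.25*(-0.99)^i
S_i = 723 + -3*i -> [723, 720, 717, 714, 711]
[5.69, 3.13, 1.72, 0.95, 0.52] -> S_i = 5.69*0.55^i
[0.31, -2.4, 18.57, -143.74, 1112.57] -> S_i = 0.31*(-7.74)^i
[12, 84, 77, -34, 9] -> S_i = Random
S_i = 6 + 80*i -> [6, 86, 166, 246, 326]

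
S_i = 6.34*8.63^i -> [6.34, 54.71, 472.18, 4074.94, 35166.77]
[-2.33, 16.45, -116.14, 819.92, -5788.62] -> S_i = -2.33*(-7.06)^i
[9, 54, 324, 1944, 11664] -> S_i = 9*6^i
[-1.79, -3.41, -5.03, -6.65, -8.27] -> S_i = -1.79 + -1.62*i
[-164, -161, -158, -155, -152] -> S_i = -164 + 3*i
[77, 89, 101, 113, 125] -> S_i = 77 + 12*i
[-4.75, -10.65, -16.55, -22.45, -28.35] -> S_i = -4.75 + -5.90*i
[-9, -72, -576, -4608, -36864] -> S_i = -9*8^i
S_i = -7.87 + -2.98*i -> [-7.87, -10.85, -13.83, -16.81, -19.79]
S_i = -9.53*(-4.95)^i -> [-9.53, 47.17, -233.51, 1155.87, -5721.55]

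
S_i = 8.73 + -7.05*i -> [8.73, 1.68, -5.37, -12.42, -19.47]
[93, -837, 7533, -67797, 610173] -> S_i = 93*-9^i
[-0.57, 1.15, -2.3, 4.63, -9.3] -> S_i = -0.57*(-2.01)^i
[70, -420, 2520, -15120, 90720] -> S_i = 70*-6^i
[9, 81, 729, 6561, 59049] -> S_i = 9*9^i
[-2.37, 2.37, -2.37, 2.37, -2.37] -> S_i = -2.37*(-1.00)^i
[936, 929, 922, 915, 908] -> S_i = 936 + -7*i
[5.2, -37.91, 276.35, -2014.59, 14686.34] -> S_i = 5.20*(-7.29)^i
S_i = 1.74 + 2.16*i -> [1.74, 3.9, 6.06, 8.22, 10.38]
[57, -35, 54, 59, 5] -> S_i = Random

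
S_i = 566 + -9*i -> [566, 557, 548, 539, 530]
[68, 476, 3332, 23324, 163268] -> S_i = 68*7^i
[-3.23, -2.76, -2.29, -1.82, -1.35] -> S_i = -3.23 + 0.47*i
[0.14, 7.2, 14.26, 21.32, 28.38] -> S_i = 0.14 + 7.06*i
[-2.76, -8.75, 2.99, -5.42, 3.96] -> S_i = Random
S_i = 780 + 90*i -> [780, 870, 960, 1050, 1140]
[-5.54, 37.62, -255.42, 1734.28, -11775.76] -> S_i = -5.54*(-6.79)^i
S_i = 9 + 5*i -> [9, 14, 19, 24, 29]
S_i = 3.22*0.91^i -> [3.22, 2.93, 2.67, 2.43, 2.21]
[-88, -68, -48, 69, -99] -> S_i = Random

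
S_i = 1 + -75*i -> [1, -74, -149, -224, -299]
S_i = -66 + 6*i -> [-66, -60, -54, -48, -42]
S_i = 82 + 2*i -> [82, 84, 86, 88, 90]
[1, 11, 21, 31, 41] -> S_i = 1 + 10*i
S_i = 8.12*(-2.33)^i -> [8.12, -18.92, 44.08, -102.71, 239.32]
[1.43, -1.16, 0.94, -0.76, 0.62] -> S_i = 1.43*(-0.81)^i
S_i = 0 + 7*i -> [0, 7, 14, 21, 28]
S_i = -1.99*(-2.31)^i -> [-1.99, 4.6, -10.62, 24.53, -56.66]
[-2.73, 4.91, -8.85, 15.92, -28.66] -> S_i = -2.73*(-1.80)^i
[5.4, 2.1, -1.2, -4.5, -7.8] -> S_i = 5.40 + -3.30*i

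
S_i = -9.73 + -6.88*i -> [-9.73, -16.61, -23.49, -30.37, -37.25]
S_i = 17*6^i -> [17, 102, 612, 3672, 22032]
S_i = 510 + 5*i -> [510, 515, 520, 525, 530]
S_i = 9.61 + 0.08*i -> [9.61, 9.69, 9.77, 9.85, 9.93]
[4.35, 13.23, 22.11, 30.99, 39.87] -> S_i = 4.35 + 8.88*i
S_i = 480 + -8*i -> [480, 472, 464, 456, 448]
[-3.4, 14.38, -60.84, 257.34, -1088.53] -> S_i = -3.40*(-4.23)^i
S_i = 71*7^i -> [71, 497, 3479, 24353, 170471]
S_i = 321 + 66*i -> [321, 387, 453, 519, 585]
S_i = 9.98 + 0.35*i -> [9.98, 10.33, 10.68, 11.03, 11.38]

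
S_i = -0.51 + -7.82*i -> [-0.51, -8.33, -16.15, -23.97, -31.79]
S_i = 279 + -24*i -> [279, 255, 231, 207, 183]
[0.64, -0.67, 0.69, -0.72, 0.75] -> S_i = 0.64*(-1.04)^i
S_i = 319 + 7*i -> [319, 326, 333, 340, 347]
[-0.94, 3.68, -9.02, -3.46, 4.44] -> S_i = Random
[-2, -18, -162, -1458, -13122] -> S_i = -2*9^i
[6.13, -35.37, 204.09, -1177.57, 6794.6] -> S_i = 6.13*(-5.77)^i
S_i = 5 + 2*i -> [5, 7, 9, 11, 13]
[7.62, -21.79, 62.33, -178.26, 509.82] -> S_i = 7.62*(-2.86)^i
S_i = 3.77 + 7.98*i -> [3.77, 11.75, 19.73, 27.71, 35.69]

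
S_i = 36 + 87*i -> [36, 123, 210, 297, 384]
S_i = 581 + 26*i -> [581, 607, 633, 659, 685]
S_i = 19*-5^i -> [19, -95, 475, -2375, 11875]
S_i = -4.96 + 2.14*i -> [-4.96, -2.82, -0.68, 1.46, 3.6]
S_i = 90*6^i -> [90, 540, 3240, 19440, 116640]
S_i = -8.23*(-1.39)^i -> [-8.23, 11.44, -15.9, 22.1, -30.72]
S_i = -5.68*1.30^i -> [-5.68, -7.38, -9.6, -12.48, -16.22]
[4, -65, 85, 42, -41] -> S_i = Random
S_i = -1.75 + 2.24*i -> [-1.75, 0.49, 2.73, 4.97, 7.21]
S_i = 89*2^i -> [89, 178, 356, 712, 1424]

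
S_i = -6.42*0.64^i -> [-6.42, -4.11, -2.63, -1.68, -1.08]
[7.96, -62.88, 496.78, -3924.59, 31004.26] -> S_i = 7.96*(-7.90)^i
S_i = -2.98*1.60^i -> [-2.98, -4.77, -7.63, -12.21, -19.53]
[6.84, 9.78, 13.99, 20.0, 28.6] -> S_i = 6.84*1.43^i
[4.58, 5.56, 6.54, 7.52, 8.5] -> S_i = 4.58 + 0.98*i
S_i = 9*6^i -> [9, 54, 324, 1944, 11664]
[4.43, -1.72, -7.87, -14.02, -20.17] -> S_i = 4.43 + -6.15*i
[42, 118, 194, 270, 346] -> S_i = 42 + 76*i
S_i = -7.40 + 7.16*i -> [-7.4, -0.24, 6.92, 14.08, 21.24]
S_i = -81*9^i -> [-81, -729, -6561, -59049, -531441]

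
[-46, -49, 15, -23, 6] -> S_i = Random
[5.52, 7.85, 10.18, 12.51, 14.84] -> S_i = 5.52 + 2.33*i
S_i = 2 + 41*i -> [2, 43, 84, 125, 166]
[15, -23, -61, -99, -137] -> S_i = 15 + -38*i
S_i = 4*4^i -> [4, 16, 64, 256, 1024]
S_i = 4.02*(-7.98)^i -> [4.02, -32.08, 256.0, -2042.84, 16301.88]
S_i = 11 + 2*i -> [11, 13, 15, 17, 19]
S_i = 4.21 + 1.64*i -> [4.21, 5.85, 7.49, 9.13, 10.77]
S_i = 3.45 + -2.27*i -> [3.45, 1.18, -1.09, -3.36, -5.63]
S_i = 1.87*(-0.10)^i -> [1.87, -0.19, 0.02, -0.0, 0.0]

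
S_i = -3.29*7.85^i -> [-3.29, -25.83, -202.74, -1591.49, -12493.22]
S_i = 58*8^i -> [58, 464, 3712, 29696, 237568]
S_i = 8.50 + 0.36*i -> [8.5, 8.86, 9.22, 9.58, 9.94]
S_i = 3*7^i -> [3, 21, 147, 1029, 7203]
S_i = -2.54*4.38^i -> [-2.54, -11.13, -48.73, -213.43, -934.82]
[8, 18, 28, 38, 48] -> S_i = 8 + 10*i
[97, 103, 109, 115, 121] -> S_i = 97 + 6*i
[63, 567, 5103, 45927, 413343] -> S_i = 63*9^i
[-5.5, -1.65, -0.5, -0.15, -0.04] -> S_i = -5.50*0.30^i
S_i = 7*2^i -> [7, 14, 28, 56, 112]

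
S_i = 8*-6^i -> [8, -48, 288, -1728, 10368]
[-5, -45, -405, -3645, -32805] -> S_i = -5*9^i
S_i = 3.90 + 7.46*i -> [3.9, 11.36, 18.82, 26.28, 33.74]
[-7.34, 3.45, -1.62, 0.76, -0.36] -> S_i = -7.34*(-0.47)^i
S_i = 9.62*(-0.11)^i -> [9.62, -1.06, 0.12, -0.01, 0.0]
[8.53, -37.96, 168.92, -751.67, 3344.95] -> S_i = 8.53*(-4.45)^i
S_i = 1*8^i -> [1, 8, 64, 512, 4096]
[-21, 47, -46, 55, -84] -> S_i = Random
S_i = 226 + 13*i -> [226, 239, 252, 265, 278]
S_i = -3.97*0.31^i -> [-3.97, -1.23, -0.38, -0.12, -0.04]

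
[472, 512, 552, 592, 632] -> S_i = 472 + 40*i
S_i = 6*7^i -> [6, 42, 294, 2058, 14406]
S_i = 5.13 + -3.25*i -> [5.13, 1.88, -1.37, -4.62, -7.87]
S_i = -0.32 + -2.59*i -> [-0.32, -2.91, -5.5, -8.09, -10.68]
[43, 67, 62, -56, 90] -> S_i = Random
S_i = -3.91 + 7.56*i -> [-3.91, 3.65, 11.21, 18.77, 26.33]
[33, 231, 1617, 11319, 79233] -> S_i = 33*7^i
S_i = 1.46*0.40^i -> [1.46, 0.58, 0.23, 0.09, 0.04]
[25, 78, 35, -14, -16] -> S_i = Random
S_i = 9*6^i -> [9, 54, 324, 1944, 11664]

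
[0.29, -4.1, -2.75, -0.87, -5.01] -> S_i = Random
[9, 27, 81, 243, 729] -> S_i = 9*3^i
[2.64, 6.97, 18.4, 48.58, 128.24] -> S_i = 2.64*2.64^i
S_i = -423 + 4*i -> [-423, -419, -415, -411, -407]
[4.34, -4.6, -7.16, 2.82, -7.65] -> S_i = Random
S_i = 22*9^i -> [22, 198, 1782, 16038, 144342]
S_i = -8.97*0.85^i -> [-8.97, -7.62, -6.48, -5.51, -4.68]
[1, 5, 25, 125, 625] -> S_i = 1*5^i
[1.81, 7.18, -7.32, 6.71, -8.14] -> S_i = Random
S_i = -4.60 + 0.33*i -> [-4.6, -4.27, -3.94, -3.61, -3.28]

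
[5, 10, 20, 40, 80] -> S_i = 5*2^i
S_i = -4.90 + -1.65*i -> [-4.9, -6.55, -8.2, -9.85, -11.5]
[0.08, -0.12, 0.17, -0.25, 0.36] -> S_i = 0.08*(-1.46)^i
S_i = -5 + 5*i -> [-5, 0, 5, 10, 15]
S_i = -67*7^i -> [-67, -469, -3283, -22981, -160867]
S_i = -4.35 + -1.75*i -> [-4.35, -6.1, -7.85, -9.6, -11.35]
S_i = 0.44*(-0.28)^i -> [0.44, -0.12, 0.03, -0.01, 0.0]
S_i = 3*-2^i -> [3, -6, 12, -24, 48]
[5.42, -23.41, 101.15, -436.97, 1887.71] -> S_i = 5.42*(-4.32)^i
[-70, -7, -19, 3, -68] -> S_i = Random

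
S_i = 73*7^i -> [73, 511, 3577, 25039, 175273]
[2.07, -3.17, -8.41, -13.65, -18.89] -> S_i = 2.07 + -5.24*i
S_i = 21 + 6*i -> [21, 27, 33, 39, 45]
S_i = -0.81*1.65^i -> [-0.81, -1.34, -2.21, -3.64, -6.0]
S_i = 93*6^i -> [93, 558, 3348, 20088, 120528]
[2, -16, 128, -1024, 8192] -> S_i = 2*-8^i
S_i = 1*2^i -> [1, 2, 4, 8, 16]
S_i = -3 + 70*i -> [-3, 67, 137, 207, 277]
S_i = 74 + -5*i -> [74, 69, 64, 59, 54]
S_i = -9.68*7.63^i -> [-9.68, -73.86, -563.54, -4299.81, -32807.53]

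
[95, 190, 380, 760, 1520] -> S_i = 95*2^i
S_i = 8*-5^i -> [8, -40, 200, -1000, 5000]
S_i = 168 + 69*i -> [168, 237, 306, 375, 444]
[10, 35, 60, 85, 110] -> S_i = 10 + 25*i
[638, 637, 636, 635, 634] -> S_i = 638 + -1*i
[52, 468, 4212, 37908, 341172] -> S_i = 52*9^i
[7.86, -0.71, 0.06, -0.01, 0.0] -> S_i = 7.86*(-0.09)^i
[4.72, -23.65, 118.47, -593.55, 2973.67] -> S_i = 4.72*(-5.01)^i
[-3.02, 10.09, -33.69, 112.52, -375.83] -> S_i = -3.02*(-3.34)^i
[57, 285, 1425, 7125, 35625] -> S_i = 57*5^i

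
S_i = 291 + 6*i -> [291, 297, 303, 309, 315]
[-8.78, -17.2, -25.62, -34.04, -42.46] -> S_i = -8.78 + -8.42*i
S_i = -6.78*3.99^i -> [-6.78, -27.05, -107.94, -430.67, -1718.39]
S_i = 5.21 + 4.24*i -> [5.21, 9.45, 13.69, 17.93, 22.17]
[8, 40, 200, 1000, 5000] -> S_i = 8*5^i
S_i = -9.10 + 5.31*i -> [-9.1, -3.79, 1.52, 6.83, 12.14]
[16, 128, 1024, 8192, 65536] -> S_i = 16*8^i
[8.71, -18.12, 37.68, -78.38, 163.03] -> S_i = 8.71*(-2.08)^i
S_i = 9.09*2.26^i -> [9.09, 20.54, 46.43, 104.93, 237.14]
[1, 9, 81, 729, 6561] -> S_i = 1*9^i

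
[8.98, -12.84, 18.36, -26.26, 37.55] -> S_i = 8.98*(-1.43)^i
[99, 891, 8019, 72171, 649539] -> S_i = 99*9^i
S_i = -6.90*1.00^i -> [-6.9, -6.9, -6.9, -6.9, -6.9]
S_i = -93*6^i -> [-93, -558, -3348, -20088, -120528]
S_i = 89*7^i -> [89, 623, 4361, 30527, 213689]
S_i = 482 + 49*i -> [482, 531, 580, 629, 678]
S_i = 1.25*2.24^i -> [1.25, 2.8, 6.27, 14.05, 31.47]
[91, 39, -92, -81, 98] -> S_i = Random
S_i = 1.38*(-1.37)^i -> [1.38, -1.89, 2.59, -3.55, 4.86]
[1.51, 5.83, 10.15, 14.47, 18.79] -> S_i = 1.51 + 4.32*i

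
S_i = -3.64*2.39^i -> [-3.64, -8.7, -20.79, -49.69, -118.77]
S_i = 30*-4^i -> [30, -120, 480, -1920, 7680]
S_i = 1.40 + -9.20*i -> [1.4, -7.8, -17.0, -26.2, -35.4]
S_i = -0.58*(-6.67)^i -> [-0.58, 3.87, -25.8, 172.11, -1147.97]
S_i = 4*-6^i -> [4, -24, 144, -864, 5184]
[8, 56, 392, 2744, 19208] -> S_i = 8*7^i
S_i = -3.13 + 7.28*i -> [-3.13, 4.15, 11.43, 18.71, 25.99]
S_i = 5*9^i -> [5, 45, 405, 3645, 32805]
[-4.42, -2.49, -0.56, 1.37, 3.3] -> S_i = -4.42 + 1.93*i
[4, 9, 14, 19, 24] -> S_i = 4 + 5*i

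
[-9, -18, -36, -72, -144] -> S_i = -9*2^i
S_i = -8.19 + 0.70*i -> [-8.19, -7.49, -6.79, -6.09, -5.39]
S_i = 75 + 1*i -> [75, 76, 77, 78, 79]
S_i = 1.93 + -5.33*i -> [1.93, -3.4, -8.73, -14.06, -19.39]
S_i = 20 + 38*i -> [20, 58, 96, 134, 172]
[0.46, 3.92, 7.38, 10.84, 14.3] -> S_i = 0.46 + 3.46*i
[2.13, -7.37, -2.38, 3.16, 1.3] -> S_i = Random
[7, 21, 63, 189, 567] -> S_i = 7*3^i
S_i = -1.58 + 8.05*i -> [-1.58, 6.47, 14.52, 22.57, 30.62]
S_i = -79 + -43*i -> [-79, -122, -165, -208, -251]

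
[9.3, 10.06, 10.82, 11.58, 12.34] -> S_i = 9.30 + 0.76*i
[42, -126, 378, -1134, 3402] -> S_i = 42*-3^i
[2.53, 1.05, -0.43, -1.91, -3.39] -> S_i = 2.53 + -1.48*i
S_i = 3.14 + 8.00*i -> [3.14, 11.14, 19.14, 27.14, 35.14]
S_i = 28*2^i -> [28, 56, 112, 224, 448]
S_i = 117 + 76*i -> [117, 193, 269, 345, 421]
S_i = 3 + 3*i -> [3, 6, 9, 12, 15]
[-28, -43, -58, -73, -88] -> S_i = -28 + -15*i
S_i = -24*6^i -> [-24, -144, -864, -5184, -31104]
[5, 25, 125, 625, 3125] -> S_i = 5*5^i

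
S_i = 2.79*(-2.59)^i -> [2.79, -7.23, 18.72, -48.47, 125.55]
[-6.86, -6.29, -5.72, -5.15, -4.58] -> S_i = -6.86 + 0.57*i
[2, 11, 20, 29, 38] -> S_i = 2 + 9*i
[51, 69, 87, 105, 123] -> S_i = 51 + 18*i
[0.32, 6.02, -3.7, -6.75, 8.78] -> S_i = Random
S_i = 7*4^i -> [7, 28, 112, 448, 1792]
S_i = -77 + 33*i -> [-77, -44, -11, 22, 55]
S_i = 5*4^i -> [5, 20, 80, 320, 1280]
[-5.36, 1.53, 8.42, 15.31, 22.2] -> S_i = -5.36 + 6.89*i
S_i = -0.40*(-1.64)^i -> [-0.4, 0.66, -1.08, 1.76, -2.89]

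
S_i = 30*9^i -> [30, 270, 2430, 21870, 196830]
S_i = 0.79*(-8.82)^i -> [0.79, -6.97, 61.46, -542.04, 4780.81]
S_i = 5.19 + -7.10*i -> [5.19, -1.91, -9.01, -16.11, -23.21]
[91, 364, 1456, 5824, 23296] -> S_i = 91*4^i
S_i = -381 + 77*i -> [-381, -304, -227, -150, -73]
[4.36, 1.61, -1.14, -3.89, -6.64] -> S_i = 4.36 + -2.75*i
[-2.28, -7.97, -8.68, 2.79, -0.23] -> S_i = Random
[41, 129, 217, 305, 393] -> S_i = 41 + 88*i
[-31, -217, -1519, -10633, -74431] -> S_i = -31*7^i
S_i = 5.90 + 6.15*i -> [5.9, 12.05, 18.2, 24.35, 30.5]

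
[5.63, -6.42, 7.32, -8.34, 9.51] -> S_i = 5.63*(-1.14)^i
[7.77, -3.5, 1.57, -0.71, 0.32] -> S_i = 7.77*(-0.45)^i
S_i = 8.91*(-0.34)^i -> [8.91, -3.03, 1.03, -0.35, 0.12]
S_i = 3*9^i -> [3, 27, 243, 2187, 19683]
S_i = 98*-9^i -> [98, -882, 7938, -71442, 642978]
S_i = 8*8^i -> [8, 64, 512, 4096, 32768]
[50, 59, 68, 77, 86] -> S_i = 50 + 9*i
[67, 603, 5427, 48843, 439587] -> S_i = 67*9^i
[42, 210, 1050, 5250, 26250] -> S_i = 42*5^i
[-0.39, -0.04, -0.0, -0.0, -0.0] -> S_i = -0.39*0.10^i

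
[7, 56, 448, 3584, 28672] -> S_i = 7*8^i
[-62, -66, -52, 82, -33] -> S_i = Random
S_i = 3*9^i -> [3, 27, 243, 2187, 19683]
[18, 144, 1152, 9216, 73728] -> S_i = 18*8^i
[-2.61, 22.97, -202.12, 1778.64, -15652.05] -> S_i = -2.61*(-8.80)^i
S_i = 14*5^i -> [14, 70, 350, 1750, 8750]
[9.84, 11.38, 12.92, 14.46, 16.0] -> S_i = 9.84 + 1.54*i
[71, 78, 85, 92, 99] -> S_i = 71 + 7*i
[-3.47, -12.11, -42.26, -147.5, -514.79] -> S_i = -3.47*3.49^i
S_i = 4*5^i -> [4, 20, 100, 500, 2500]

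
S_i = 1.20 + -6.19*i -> [1.2, -4.99, -11.18, -17.37, -23.56]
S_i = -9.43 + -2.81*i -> [-9.43, -12.24, -15.05, -17.86, -20.67]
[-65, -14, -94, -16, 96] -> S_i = Random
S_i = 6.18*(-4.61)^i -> [6.18, -28.49, 131.34, -605.47, 2791.21]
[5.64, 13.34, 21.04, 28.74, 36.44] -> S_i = 5.64 + 7.70*i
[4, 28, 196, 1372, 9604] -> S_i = 4*7^i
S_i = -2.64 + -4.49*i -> [-2.64, -7.13, -11.62, -16.11, -20.6]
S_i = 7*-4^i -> [7, -28, 112, -448, 1792]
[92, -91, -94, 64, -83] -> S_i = Random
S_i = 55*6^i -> [55, 330, 1980, 11880, 71280]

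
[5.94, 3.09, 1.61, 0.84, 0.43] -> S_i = 5.94*0.52^i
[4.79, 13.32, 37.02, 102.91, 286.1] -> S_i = 4.79*2.78^i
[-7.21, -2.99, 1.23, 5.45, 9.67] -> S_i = -7.21 + 4.22*i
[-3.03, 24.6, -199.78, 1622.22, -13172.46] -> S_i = -3.03*(-8.12)^i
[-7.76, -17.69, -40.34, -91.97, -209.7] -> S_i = -7.76*2.28^i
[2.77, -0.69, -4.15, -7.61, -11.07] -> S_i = 2.77 + -3.46*i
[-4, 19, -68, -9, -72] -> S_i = Random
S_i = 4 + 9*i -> [4, 13, 22, 31, 40]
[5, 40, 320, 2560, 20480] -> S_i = 5*8^i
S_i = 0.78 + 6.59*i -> [0.78, 7.37, 13.96, 20.55, 27.14]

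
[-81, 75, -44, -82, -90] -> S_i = Random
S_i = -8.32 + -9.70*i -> [-8.32, -18.02, -27.72, -37.42, -47.12]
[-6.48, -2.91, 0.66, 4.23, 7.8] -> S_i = -6.48 + 3.57*i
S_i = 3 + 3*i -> [3, 6, 9, 12, 15]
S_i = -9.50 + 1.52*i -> [-9.5, -7.98, -6.46, -4.94, -3.42]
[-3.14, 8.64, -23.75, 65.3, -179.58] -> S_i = -3.14*(-2.75)^i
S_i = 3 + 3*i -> [3, 6, 9, 12, 15]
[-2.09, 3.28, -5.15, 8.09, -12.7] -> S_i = -2.09*(-1.57)^i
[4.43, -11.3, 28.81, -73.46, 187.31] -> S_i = 4.43*(-2.55)^i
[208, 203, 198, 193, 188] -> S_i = 208 + -5*i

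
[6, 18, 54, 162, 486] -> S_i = 6*3^i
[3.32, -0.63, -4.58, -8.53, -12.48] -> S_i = 3.32 + -3.95*i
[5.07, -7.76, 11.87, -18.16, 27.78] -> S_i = 5.07*(-1.53)^i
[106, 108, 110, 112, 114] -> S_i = 106 + 2*i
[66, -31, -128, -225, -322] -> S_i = 66 + -97*i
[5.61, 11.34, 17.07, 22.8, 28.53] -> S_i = 5.61 + 5.73*i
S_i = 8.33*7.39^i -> [8.33, 61.56, 454.92, 3361.85, 24844.07]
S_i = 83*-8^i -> [83, -664, 5312, -42496, 339968]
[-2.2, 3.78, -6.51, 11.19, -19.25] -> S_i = -2.20*(-1.72)^i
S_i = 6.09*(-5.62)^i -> [6.09, -34.23, 192.35, -1081.0, 6075.23]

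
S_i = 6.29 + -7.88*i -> [6.29, -1.59, -9.47, -17.35, -25.23]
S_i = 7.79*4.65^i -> [7.79, 36.22, 168.44, 783.24, 3642.08]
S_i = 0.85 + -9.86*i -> [0.85, -9.01, -18.87, -28.73, -38.59]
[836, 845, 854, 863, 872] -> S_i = 836 + 9*i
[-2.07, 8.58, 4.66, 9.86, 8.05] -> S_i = Random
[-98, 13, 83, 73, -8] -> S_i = Random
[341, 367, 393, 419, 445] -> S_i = 341 + 26*i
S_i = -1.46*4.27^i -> [-1.46, -6.23, -26.62, -113.67, -485.36]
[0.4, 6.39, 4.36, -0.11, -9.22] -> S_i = Random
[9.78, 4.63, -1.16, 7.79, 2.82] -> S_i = Random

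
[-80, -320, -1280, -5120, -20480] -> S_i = -80*4^i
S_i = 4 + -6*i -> [4, -2, -8, -14, -20]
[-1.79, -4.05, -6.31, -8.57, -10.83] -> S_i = -1.79 + -2.26*i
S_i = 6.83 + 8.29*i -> [6.83, 15.12, 23.41, 31.7, 39.99]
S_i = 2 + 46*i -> [2, 48, 94, 140, 186]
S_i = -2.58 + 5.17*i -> [-2.58, 2.59, 7.76, 12.93, 18.1]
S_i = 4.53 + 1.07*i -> [4.53, 5.6, 6.67, 7.74, 8.81]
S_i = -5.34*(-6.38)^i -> [-5.34, 34.07, -217.36, 1386.77, -8847.57]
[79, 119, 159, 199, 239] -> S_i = 79 + 40*i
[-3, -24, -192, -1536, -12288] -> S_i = -3*8^i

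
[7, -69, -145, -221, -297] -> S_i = 7 + -76*i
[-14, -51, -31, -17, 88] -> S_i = Random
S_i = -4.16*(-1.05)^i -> [-4.16, 4.37, -4.59, 4.82, -5.06]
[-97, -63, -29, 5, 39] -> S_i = -97 + 34*i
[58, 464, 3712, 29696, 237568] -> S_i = 58*8^i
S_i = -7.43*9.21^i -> [-7.43, -68.43, -630.24, -5804.54, -53459.8]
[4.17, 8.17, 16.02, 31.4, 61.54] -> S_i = 4.17*1.96^i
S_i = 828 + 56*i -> [828, 884, 940, 996, 1052]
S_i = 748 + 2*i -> [748, 750, 752, 754, 756]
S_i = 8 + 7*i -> [8, 15, 22, 29, 36]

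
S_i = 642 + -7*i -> [642, 635, 628, 621, 614]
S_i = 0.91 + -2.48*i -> [0.91, -1.57, -4.05, -6.53, -9.01]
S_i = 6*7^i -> [6, 42, 294, 2058, 14406]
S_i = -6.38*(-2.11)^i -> [-6.38, 13.46, -28.4, 59.93, -126.46]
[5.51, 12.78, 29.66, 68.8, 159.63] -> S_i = 5.51*2.32^i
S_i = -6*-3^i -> [-6, 18, -54, 162, -486]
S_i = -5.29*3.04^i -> [-5.29, -16.08, -48.89, -148.62, -451.8]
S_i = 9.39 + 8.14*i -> [9.39, 17.53, 25.67, 33.81, 41.95]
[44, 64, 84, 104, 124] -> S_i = 44 + 20*i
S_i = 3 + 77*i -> [3, 80, 157, 234, 311]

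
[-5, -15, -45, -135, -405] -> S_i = -5*3^i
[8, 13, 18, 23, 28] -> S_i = 8 + 5*i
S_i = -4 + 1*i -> [-4, -3, -2, -1, 0]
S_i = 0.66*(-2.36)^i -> [0.66, -1.56, 3.68, -8.68, 20.47]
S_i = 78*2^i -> [78, 156, 312, 624, 1248]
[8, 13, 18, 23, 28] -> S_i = 8 + 5*i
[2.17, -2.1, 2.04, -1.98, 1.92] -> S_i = 2.17*(-0.97)^i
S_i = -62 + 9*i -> [-62, -53, -44, -35, -26]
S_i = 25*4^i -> [25, 100, 400, 1600, 6400]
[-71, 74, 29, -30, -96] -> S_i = Random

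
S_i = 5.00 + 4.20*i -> [5.0, 9.2, 13.4, 17.6, 21.8]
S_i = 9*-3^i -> [9, -27, 81, -243, 729]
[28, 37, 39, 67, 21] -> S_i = Random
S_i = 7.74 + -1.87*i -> [7.74, 5.87, 4.0, 2.13, 0.26]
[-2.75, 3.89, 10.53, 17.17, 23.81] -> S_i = -2.75 + 6.64*i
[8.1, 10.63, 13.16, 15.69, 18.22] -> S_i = 8.10 + 2.53*i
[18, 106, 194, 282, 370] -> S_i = 18 + 88*i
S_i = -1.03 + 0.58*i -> [-1.03, -0.45, 0.13, 0.71, 1.29]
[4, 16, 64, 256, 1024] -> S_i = 4*4^i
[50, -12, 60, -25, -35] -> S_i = Random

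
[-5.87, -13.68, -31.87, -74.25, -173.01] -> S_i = -5.87*2.33^i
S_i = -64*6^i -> [-64, -384, -2304, -13824, -82944]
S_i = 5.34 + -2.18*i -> [5.34, 3.16, 0.98, -1.2, -3.38]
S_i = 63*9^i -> [63, 567, 5103, 45927, 413343]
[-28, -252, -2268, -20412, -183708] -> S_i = -28*9^i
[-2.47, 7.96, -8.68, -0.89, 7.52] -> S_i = Random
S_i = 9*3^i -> [9, 27, 81, 243, 729]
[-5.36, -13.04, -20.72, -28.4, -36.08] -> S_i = -5.36 + -7.68*i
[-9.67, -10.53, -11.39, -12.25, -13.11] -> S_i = -9.67 + -0.86*i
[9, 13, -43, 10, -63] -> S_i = Random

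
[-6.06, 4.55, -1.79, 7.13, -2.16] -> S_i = Random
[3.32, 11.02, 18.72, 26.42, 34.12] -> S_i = 3.32 + 7.70*i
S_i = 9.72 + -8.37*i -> [9.72, 1.35, -7.02, -15.39, -23.76]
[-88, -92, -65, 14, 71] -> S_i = Random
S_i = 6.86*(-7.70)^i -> [6.86, -52.82, 406.73, -3131.82, 24114.99]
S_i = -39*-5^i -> [-39, 195, -975, 4875, -24375]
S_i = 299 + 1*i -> [299, 300, 301, 302, 303]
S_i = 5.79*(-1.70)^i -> [5.79, -9.84, 16.73, -28.45, 48.36]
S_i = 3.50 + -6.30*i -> [3.5, -2.8, -9.1, -15.4, -21.7]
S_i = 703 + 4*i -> [703, 707, 711, 715, 719]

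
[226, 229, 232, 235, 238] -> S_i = 226 + 3*i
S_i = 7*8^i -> [7, 56, 448, 3584, 28672]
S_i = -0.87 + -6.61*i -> [-0.87, -7.48, -14.09, -20.7, -27.31]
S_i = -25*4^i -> [-25, -100, -400, -1600, -6400]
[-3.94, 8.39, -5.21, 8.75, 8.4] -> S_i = Random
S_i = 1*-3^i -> [1, -3, 9, -27, 81]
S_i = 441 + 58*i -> [441, 499, 557, 615, 673]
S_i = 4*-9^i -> [4, -36, 324, -2916, 26244]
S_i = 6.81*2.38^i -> [6.81, 16.21, 38.57, 91.81, 218.5]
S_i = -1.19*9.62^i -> [-1.19, -11.45, -110.13, -1059.43, -10191.71]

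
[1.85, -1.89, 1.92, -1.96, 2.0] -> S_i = 1.85*(-1.02)^i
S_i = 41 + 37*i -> [41, 78, 115, 152, 189]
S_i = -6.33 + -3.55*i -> [-6.33, -9.88, -13.43, -16.98, -20.53]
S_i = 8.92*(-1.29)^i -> [8.92, -11.51, 14.84, -19.15, 24.7]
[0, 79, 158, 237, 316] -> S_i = 0 + 79*i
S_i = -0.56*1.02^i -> [-0.56, -0.57, -0.58, -0.59, -0.61]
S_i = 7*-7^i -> [7, -49, 343, -2401, 16807]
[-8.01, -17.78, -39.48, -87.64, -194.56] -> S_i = -8.01*2.22^i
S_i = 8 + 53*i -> [8, 61, 114, 167, 220]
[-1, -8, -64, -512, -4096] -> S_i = -1*8^i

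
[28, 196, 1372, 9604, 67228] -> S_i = 28*7^i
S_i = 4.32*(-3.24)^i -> [4.32, -14.0, 45.35, -146.93, 476.06]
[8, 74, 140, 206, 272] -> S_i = 8 + 66*i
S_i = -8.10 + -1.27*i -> [-8.1, -9.37, -10.64, -11.91, -13.18]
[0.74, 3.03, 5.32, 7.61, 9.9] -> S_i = 0.74 + 2.29*i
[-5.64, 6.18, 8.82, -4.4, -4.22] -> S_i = Random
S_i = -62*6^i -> [-62, -372, -2232, -13392, -80352]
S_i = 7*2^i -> [7, 14, 28, 56, 112]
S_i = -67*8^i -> [-67, -536, -4288, -34304, -274432]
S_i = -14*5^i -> [-14, -70, -350, -1750, -8750]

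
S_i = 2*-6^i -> [2, -12, 72, -432, 2592]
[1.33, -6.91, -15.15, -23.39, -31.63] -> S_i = 1.33 + -8.24*i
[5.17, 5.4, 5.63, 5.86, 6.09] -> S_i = 5.17 + 0.23*i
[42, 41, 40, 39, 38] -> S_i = 42 + -1*i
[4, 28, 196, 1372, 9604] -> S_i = 4*7^i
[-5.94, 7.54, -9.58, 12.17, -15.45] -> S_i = -5.94*(-1.27)^i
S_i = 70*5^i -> [70, 350, 1750, 8750, 43750]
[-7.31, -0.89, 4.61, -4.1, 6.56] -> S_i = Random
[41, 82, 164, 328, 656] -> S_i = 41*2^i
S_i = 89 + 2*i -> [89, 91, 93, 95, 97]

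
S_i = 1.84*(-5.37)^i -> [1.84, -9.88, 53.06, -284.93, 1530.08]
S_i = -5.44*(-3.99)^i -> [-5.44, 21.71, -86.61, 345.56, -1378.77]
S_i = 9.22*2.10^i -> [9.22, 19.36, 40.66, 85.39, 179.31]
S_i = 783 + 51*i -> [783, 834, 885, 936, 987]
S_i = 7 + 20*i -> [7, 27, 47, 67, 87]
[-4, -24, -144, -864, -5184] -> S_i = -4*6^i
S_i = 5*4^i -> [5, 20, 80, 320, 1280]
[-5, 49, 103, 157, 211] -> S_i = -5 + 54*i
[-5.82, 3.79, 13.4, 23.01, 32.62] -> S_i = -5.82 + 9.61*i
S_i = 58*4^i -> [58, 232, 928, 3712, 14848]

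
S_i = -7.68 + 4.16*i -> [-7.68, -3.52, 0.64, 4.8, 8.96]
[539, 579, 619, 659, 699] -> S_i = 539 + 40*i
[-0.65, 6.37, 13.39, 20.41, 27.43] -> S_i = -0.65 + 7.02*i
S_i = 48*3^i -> [48, 144, 432, 1296, 3888]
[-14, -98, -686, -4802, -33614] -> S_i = -14*7^i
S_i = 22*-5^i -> [22, -110, 550, -2750, 13750]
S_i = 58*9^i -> [58, 522, 4698, 42282, 380538]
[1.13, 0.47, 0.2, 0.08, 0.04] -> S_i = 1.13*0.42^i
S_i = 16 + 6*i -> [16, 22, 28, 34, 40]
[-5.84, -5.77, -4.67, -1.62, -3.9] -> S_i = Random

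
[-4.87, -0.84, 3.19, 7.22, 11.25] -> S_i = -4.87 + 4.03*i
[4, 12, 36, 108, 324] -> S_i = 4*3^i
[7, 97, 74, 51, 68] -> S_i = Random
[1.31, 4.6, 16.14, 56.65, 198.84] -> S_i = 1.31*3.51^i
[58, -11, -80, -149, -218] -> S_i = 58 + -69*i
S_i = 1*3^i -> [1, 3, 9, 27, 81]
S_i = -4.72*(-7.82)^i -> [-4.72, 36.91, -288.64, 2257.16, -17650.99]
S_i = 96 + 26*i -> [96, 122, 148, 174, 200]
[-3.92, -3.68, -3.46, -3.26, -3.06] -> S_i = -3.92*0.94^i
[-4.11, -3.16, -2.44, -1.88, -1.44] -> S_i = -4.11*0.77^i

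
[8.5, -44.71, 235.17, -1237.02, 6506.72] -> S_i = 8.50*(-5.26)^i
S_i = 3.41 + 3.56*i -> [3.41, 6.97, 10.53, 14.09, 17.65]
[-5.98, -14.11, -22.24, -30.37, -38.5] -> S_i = -5.98 + -8.13*i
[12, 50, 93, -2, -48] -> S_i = Random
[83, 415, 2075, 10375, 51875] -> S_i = 83*5^i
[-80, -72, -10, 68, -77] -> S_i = Random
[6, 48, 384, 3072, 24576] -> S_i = 6*8^i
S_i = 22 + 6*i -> [22, 28, 34, 40, 46]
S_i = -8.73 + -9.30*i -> [-8.73, -18.03, -27.33, -36.63, -45.93]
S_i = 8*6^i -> [8, 48, 288, 1728, 10368]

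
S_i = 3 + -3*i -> [3, 0, -3, -6, -9]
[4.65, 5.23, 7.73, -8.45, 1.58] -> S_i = Random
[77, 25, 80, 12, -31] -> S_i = Random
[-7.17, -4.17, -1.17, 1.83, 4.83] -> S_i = -7.17 + 3.00*i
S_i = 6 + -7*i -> [6, -1, -8, -15, -22]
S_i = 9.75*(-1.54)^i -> [9.75, -15.02, 23.12, -35.61, 54.84]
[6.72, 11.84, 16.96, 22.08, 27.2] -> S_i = 6.72 + 5.12*i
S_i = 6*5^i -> [6, 30, 150, 750, 3750]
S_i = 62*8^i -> [62, 496, 3968, 31744, 253952]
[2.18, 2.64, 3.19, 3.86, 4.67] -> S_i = 2.18*1.21^i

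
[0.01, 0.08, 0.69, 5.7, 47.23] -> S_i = 0.01*8.29^i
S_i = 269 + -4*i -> [269, 265, 261, 257, 253]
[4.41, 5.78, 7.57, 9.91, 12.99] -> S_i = 4.41*1.31^i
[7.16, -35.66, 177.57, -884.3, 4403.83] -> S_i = 7.16*(-4.98)^i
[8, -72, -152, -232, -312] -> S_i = 8 + -80*i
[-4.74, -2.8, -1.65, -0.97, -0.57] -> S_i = -4.74*0.59^i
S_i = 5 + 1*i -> [5, 6, 7, 8, 9]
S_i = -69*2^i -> [-69, -138, -276, -552, -1104]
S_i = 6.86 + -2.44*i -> [6.86, 4.42, 1.98, -0.46, -2.9]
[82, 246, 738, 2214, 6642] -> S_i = 82*3^i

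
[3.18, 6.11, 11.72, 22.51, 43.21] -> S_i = 3.18*1.92^i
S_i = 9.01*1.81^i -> [9.01, 16.31, 29.52, 53.43, 96.7]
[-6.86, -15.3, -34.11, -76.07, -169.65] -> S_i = -6.86*2.23^i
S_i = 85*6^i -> [85, 510, 3060, 18360, 110160]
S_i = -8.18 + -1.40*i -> [-8.18, -9.58, -10.98, -12.38, -13.78]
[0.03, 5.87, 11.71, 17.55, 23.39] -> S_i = 0.03 + 5.84*i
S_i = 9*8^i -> [9, 72, 576, 4608, 36864]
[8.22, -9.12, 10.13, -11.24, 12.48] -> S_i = 8.22*(-1.11)^i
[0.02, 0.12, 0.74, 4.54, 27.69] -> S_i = 0.02*6.10^i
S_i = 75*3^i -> [75, 225, 675, 2025, 6075]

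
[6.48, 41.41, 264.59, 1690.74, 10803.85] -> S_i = 6.48*6.39^i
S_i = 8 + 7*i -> [8, 15, 22, 29, 36]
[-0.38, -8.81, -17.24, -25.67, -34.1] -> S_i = -0.38 + -8.43*i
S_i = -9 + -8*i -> [-9, -17, -25, -33, -41]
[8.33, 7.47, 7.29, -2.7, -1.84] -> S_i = Random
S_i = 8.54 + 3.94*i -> [8.54, 12.48, 16.42, 20.36, 24.3]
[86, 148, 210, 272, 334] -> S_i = 86 + 62*i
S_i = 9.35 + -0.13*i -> [9.35, 9.22, 9.09, 8.96, 8.83]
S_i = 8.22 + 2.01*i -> [8.22, 10.23, 12.24, 14.25, 16.26]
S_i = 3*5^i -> [3, 15, 75, 375, 1875]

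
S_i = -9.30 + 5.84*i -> [-9.3, -3.46, 2.38, 8.22, 14.06]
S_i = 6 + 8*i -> [6, 14, 22, 30, 38]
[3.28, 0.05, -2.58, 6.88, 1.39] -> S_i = Random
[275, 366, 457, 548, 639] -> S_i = 275 + 91*i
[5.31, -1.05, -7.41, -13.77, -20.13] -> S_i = 5.31 + -6.36*i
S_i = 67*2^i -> [67, 134, 268, 536, 1072]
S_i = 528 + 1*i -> [528, 529, 530, 531, 532]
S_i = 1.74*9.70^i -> [1.74, 16.88, 163.72, 1588.05, 15404.09]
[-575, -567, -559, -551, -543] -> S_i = -575 + 8*i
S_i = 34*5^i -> [34, 170, 850, 4250, 21250]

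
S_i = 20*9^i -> [20, 180, 1620, 14580, 131220]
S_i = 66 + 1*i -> [66, 67, 68, 69, 70]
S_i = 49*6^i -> [49, 294, 1764, 10584, 63504]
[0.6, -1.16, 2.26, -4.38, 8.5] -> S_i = 0.60*(-1.94)^i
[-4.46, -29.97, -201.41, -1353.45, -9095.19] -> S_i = -4.46*6.72^i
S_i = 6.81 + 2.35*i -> [6.81, 9.16, 11.51, 13.86, 16.21]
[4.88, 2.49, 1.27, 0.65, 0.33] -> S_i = 4.88*0.51^i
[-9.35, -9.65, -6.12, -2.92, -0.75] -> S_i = Random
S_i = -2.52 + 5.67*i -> [-2.52, 3.15, 8.82, 14.49, 20.16]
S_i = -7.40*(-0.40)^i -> [-7.4, 2.96, -1.18, 0.47, -0.19]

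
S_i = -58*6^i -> [-58, -348, -2088, -12528, -75168]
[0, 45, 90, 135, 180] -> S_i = 0 + 45*i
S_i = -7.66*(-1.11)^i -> [-7.66, 8.5, -9.44, 10.48, -11.63]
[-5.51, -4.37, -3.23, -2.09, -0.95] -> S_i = -5.51 + 1.14*i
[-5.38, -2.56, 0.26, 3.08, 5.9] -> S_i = -5.38 + 2.82*i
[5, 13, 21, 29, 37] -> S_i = 5 + 8*i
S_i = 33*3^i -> [33, 99, 297, 891, 2673]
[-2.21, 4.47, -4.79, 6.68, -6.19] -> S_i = Random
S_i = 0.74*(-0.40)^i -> [0.74, -0.3, 0.12, -0.05, 0.02]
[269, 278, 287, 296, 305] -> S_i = 269 + 9*i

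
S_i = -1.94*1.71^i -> [-1.94, -3.32, -5.67, -9.7, -16.59]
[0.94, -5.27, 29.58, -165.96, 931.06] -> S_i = 0.94*(-5.61)^i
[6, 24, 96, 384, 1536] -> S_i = 6*4^i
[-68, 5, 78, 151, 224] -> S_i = -68 + 73*i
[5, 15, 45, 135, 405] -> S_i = 5*3^i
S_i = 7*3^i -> [7, 21, 63, 189, 567]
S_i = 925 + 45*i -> [925, 970, 1015, 1060, 1105]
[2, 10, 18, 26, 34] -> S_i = 2 + 8*i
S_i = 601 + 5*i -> [601, 606, 611, 616, 621]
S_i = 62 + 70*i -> [62, 132, 202, 272, 342]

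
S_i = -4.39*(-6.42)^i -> [-4.39, 28.18, -180.94, 1161.63, -7457.7]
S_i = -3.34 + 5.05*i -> [-3.34, 1.71, 6.76, 11.81, 16.86]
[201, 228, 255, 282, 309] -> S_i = 201 + 27*i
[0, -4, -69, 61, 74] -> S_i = Random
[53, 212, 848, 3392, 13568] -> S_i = 53*4^i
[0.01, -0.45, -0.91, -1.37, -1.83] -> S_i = 0.01 + -0.46*i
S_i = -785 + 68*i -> [-785, -717, -649, -581, -513]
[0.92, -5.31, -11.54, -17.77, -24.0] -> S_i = 0.92 + -6.23*i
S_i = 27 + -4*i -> [27, 23, 19, 15, 11]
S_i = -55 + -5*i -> [-55, -60, -65, -70, -75]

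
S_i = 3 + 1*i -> [3, 4, 5, 6, 7]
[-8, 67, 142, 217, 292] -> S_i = -8 + 75*i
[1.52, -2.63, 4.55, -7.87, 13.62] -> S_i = 1.52*(-1.73)^i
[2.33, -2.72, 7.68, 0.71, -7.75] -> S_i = Random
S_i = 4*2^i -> [4, 8, 16, 32, 64]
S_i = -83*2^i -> [-83, -166, -332, -664, -1328]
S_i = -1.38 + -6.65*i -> [-1.38, -8.03, -14.68, -21.33, -27.98]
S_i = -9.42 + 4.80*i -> [-9.42, -4.62, 0.18, 4.98, 9.78]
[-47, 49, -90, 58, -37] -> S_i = Random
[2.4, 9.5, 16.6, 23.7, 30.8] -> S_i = 2.40 + 7.10*i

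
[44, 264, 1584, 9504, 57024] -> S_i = 44*6^i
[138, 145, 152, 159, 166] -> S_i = 138 + 7*i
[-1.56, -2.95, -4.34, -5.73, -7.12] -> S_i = -1.56 + -1.39*i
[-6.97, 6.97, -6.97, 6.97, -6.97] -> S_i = -6.97*(-1.00)^i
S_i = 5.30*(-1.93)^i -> [5.3, -10.23, 19.74, -38.1, 73.54]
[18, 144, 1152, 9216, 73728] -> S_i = 18*8^i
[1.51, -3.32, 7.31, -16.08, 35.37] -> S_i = 1.51*(-2.20)^i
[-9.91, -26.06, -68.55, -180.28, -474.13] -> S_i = -9.91*2.63^i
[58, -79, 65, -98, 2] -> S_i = Random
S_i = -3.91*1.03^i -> [-3.91, -4.03, -4.15, -4.27, -4.4]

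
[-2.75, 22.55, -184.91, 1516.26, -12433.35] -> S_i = -2.75*(-8.20)^i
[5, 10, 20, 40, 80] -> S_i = 5*2^i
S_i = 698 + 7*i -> [698, 705, 712, 719, 726]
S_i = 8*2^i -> [8, 16, 32, 64, 128]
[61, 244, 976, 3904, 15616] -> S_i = 61*4^i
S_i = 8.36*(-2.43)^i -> [8.36, -20.31, 49.36, -119.96, 291.5]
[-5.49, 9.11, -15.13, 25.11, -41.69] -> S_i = -5.49*(-1.66)^i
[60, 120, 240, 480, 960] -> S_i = 60*2^i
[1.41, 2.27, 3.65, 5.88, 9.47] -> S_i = 1.41*1.61^i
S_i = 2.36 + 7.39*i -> [2.36, 9.75, 17.14, 24.53, 31.92]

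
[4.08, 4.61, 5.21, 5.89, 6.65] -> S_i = 4.08*1.13^i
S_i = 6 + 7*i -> [6, 13, 20, 27, 34]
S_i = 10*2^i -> [10, 20, 40, 80, 160]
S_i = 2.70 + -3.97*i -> [2.7, -1.27, -5.24, -9.21, -13.18]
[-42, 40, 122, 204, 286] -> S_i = -42 + 82*i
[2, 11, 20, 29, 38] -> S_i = 2 + 9*i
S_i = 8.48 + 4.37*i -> [8.48, 12.85, 17.22, 21.59, 25.96]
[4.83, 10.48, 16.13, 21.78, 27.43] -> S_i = 4.83 + 5.65*i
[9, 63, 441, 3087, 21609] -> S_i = 9*7^i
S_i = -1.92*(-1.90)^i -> [-1.92, 3.65, -6.93, 13.17, -25.02]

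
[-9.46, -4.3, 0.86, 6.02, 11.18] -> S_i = -9.46 + 5.16*i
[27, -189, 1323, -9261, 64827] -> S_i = 27*-7^i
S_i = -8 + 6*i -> [-8, -2, 4, 10, 16]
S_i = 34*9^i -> [34, 306, 2754, 24786, 223074]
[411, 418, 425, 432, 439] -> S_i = 411 + 7*i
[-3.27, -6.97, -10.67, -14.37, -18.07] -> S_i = -3.27 + -3.70*i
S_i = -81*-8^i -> [-81, 648, -5184, 41472, -331776]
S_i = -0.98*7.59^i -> [-0.98, -7.44, -56.46, -428.5, -3252.32]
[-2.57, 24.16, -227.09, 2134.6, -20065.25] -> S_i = -2.57*(-9.40)^i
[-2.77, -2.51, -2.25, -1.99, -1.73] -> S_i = -2.77 + 0.26*i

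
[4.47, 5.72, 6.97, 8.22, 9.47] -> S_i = 4.47 + 1.25*i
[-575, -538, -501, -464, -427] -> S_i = -575 + 37*i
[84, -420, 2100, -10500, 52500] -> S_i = 84*-5^i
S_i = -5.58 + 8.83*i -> [-5.58, 3.25, 12.08, 20.91, 29.74]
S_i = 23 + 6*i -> [23, 29, 35, 41, 47]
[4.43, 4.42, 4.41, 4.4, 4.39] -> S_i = 4.43 + -0.01*i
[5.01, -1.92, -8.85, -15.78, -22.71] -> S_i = 5.01 + -6.93*i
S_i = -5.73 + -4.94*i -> [-5.73, -10.67, -15.61, -20.55, -25.49]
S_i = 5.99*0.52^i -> [5.99, 3.11, 1.62, 0.84, 0.44]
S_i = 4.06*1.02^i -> [4.06, 4.14, 4.22, 4.31, 4.39]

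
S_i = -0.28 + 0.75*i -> [-0.28, 0.47, 1.22, 1.97, 2.72]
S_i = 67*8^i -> [67, 536, 4288, 34304, 274432]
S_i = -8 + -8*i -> [-8, -16, -24, -32, -40]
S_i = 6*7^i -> [6, 42, 294, 2058, 14406]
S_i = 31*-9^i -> [31, -279, 2511, -22599, 203391]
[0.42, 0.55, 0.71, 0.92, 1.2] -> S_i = 0.42*1.30^i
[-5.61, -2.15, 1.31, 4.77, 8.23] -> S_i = -5.61 + 3.46*i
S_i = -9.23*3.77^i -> [-9.23, -34.8, -131.19, -494.57, -1864.52]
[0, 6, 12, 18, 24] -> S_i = 0 + 6*i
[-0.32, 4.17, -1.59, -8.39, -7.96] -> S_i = Random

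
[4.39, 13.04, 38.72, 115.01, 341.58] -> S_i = 4.39*2.97^i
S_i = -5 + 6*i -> [-5, 1, 7, 13, 19]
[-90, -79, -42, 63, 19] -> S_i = Random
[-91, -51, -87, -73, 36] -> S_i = Random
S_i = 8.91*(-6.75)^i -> [8.91, -60.14, 405.96, -2740.24, 18496.64]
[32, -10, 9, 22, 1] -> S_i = Random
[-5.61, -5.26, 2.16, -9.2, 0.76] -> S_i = Random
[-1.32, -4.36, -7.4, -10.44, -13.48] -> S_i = -1.32 + -3.04*i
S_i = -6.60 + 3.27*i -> [-6.6, -3.33, -0.06, 3.21, 6.48]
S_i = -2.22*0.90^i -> [-2.22, -2.0, -1.8, -1.62, -1.46]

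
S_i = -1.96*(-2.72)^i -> [-1.96, 5.33, -14.5, 39.44, -107.28]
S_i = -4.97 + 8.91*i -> [-4.97, 3.94, 12.85, 21.76, 30.67]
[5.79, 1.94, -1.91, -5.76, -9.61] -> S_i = 5.79 + -3.85*i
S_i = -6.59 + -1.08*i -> [-6.59, -7.67, -8.75, -9.83, -10.91]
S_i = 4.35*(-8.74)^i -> [4.35, -38.02, 332.29, -2904.18, 25382.53]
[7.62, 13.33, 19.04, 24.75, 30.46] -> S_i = 7.62 + 5.71*i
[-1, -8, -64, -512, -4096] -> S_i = -1*8^i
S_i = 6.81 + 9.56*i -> [6.81, 16.37, 25.93, 35.49, 45.05]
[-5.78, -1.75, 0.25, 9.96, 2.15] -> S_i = Random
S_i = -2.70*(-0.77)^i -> [-2.7, 2.08, -1.6, 1.23, -0.95]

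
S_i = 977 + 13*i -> [977, 990, 1003, 1016, 1029]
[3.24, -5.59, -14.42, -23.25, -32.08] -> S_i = 3.24 + -8.83*i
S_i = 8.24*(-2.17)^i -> [8.24, -17.88, 38.8, -84.2, 182.71]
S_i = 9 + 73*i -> [9, 82, 155, 228, 301]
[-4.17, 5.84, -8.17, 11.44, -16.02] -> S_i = -4.17*(-1.40)^i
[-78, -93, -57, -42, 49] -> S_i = Random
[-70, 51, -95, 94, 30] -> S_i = Random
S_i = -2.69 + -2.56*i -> [-2.69, -5.25, -7.81, -10.37, -12.93]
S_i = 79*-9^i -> [79, -711, 6399, -57591, 518319]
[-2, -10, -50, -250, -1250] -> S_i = -2*5^i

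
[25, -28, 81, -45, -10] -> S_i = Random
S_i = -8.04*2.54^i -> [-8.04, -20.42, -51.87, -131.75, -334.65]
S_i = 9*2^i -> [9, 18, 36, 72, 144]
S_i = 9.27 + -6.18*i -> [9.27, 3.09, -3.09, -9.27, -15.45]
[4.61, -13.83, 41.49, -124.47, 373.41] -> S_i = 4.61*(-3.00)^i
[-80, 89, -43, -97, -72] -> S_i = Random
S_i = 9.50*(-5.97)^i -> [9.5, -56.72, 338.59, -2021.37, 12067.6]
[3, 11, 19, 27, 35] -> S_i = 3 + 8*i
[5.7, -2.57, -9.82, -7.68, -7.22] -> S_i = Random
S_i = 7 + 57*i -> [7, 64, 121, 178, 235]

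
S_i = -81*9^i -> [-81, -729, -6561, -59049, -531441]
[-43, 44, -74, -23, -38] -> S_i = Random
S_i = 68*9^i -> [68, 612, 5508, 49572, 446148]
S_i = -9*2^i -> [-9, -18, -36, -72, -144]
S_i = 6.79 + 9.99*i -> [6.79, 16.78, 26.77, 36.76, 46.75]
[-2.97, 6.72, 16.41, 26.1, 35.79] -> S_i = -2.97 + 9.69*i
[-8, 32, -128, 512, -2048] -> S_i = -8*-4^i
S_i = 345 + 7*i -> [345, 352, 359, 366, 373]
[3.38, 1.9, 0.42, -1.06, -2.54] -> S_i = 3.38 + -1.48*i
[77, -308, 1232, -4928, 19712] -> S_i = 77*-4^i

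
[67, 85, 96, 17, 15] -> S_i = Random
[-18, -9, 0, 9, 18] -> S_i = -18 + 9*i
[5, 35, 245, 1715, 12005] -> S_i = 5*7^i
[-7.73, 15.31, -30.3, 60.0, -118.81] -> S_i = -7.73*(-1.98)^i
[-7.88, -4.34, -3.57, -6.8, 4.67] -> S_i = Random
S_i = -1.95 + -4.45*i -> [-1.95, -6.4, -10.85, -15.3, -19.75]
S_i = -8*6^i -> [-8, -48, -288, -1728, -10368]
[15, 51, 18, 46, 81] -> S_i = Random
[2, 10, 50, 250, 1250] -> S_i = 2*5^i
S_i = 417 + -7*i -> [417, 410, 403, 396, 389]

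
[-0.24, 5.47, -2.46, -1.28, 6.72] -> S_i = Random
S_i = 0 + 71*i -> [0, 71, 142, 213, 284]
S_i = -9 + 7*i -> [-9, -2, 5, 12, 19]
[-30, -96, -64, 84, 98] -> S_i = Random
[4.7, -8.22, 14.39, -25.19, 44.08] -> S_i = 4.70*(-1.75)^i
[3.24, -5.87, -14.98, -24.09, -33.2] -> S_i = 3.24 + -9.11*i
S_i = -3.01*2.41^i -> [-3.01, -7.25, -17.48, -42.13, -101.54]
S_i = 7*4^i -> [7, 28, 112, 448, 1792]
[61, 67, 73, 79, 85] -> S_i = 61 + 6*i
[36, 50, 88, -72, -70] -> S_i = Random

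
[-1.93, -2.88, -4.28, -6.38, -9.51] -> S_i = -1.93*1.49^i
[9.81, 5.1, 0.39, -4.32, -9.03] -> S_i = 9.81 + -4.71*i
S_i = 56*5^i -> [56, 280, 1400, 7000, 35000]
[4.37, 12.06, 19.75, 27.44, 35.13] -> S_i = 4.37 + 7.69*i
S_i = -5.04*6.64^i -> [-5.04, -33.47, -222.21, -1475.48, -9797.22]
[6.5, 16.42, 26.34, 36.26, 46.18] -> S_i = 6.50 + 9.92*i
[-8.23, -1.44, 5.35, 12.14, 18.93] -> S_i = -8.23 + 6.79*i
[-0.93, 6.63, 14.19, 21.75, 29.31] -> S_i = -0.93 + 7.56*i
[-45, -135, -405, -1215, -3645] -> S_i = -45*3^i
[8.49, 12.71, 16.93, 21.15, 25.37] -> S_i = 8.49 + 4.22*i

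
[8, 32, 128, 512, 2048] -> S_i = 8*4^i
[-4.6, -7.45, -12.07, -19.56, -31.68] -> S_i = -4.60*1.62^i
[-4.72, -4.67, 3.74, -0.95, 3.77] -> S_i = Random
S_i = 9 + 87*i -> [9, 96, 183, 270, 357]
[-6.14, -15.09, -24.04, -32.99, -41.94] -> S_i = -6.14 + -8.95*i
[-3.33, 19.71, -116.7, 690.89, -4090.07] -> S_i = -3.33*(-5.92)^i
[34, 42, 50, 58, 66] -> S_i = 34 + 8*i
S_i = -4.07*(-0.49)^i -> [-4.07, 1.99, -0.98, 0.48, -0.23]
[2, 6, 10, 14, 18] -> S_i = 2 + 4*i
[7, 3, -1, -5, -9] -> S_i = 7 + -4*i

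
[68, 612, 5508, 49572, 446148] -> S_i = 68*9^i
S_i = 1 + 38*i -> [1, 39, 77, 115, 153]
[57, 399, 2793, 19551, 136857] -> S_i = 57*7^i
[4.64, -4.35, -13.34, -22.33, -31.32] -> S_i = 4.64 + -8.99*i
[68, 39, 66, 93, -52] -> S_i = Random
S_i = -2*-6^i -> [-2, 12, -72, 432, -2592]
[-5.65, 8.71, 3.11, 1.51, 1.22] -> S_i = Random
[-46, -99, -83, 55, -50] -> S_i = Random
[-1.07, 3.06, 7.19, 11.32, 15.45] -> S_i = -1.07 + 4.13*i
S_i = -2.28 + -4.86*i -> [-2.28, -7.14, -12.0, -16.86, -21.72]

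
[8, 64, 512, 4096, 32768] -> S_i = 8*8^i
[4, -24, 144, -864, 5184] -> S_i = 4*-6^i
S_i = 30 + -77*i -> [30, -47, -124, -201, -278]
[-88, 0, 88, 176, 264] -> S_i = -88 + 88*i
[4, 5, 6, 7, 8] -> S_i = 4 + 1*i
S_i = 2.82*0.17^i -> [2.82, 0.48, 0.08, 0.01, 0.0]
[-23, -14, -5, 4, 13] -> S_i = -23 + 9*i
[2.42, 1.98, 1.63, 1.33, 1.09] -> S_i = 2.42*0.82^i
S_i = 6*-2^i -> [6, -12, 24, -48, 96]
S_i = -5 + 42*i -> [-5, 37, 79, 121, 163]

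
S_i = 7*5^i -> [7, 35, 175, 875, 4375]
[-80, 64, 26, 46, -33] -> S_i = Random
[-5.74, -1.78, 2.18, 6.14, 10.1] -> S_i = -5.74 + 3.96*i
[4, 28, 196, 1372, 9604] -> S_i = 4*7^i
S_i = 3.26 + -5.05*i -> [3.26, -1.79, -6.84, -11.89, -16.94]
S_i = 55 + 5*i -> [55, 60, 65, 70, 75]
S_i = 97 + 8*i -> [97, 105, 113, 121, 129]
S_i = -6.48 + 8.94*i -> [-6.48, 2.46, 11.4, 20.34, 29.28]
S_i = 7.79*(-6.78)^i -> [7.79, -52.82, 358.09, -2427.88, 16461.0]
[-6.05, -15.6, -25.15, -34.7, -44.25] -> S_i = -6.05 + -9.55*i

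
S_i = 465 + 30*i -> [465, 495, 525, 555, 585]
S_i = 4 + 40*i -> [4, 44, 84, 124, 164]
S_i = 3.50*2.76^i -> [3.5, 9.66, 26.66, 73.59, 203.1]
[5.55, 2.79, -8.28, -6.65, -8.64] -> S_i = Random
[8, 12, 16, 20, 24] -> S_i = 8 + 4*i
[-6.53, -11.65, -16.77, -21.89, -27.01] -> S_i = -6.53 + -5.12*i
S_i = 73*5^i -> [73, 365, 1825, 9125, 45625]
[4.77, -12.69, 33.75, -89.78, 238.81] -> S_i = 4.77*(-2.66)^i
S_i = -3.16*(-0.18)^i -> [-3.16, 0.57, -0.1, 0.02, -0.0]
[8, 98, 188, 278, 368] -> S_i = 8 + 90*i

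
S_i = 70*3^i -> [70, 210, 630, 1890, 5670]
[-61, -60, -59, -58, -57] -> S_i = -61 + 1*i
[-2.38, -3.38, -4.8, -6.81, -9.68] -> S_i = -2.38*1.42^i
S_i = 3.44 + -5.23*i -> [3.44, -1.79, -7.02, -12.25, -17.48]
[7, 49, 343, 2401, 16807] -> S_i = 7*7^i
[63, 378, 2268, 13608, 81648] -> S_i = 63*6^i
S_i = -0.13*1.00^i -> [-0.13, -0.13, -0.13, -0.13, -0.13]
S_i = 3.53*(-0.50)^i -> [3.53, -1.76, 0.88, -0.44, 0.22]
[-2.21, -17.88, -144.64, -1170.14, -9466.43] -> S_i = -2.21*8.09^i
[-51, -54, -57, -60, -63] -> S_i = -51 + -3*i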